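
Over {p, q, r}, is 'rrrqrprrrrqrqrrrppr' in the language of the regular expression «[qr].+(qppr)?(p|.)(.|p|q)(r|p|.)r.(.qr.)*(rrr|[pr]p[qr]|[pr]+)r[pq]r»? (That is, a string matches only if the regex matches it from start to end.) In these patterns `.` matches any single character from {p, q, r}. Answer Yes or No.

No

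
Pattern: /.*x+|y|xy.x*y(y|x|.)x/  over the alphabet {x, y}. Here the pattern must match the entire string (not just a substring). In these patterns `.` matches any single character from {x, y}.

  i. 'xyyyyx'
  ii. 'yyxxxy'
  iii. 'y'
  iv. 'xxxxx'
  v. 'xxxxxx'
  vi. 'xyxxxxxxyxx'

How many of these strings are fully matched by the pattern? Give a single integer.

i → match
ii → no match
iii → match
iv → match
v → match
vi → match
Total matched: 5

5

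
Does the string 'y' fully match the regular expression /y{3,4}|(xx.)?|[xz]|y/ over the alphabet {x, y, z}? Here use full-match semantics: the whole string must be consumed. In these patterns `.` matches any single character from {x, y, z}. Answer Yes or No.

Yes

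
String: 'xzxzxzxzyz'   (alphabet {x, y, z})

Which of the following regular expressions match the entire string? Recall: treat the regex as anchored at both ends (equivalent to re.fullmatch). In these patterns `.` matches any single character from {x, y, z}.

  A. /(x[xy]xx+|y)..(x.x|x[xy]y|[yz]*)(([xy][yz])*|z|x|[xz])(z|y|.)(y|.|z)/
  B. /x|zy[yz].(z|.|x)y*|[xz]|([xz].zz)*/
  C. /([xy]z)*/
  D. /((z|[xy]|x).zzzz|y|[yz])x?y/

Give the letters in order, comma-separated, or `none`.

A → no match
B → no match
C → match
D → no match — must end with 'y'

C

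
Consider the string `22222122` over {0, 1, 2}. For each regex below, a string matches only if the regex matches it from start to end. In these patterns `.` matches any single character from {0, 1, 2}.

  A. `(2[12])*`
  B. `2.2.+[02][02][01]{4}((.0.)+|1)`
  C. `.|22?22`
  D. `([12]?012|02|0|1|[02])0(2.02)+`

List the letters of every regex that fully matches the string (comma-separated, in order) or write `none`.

A → match
B → no match
C → no match
D → no match — must end with `02`

A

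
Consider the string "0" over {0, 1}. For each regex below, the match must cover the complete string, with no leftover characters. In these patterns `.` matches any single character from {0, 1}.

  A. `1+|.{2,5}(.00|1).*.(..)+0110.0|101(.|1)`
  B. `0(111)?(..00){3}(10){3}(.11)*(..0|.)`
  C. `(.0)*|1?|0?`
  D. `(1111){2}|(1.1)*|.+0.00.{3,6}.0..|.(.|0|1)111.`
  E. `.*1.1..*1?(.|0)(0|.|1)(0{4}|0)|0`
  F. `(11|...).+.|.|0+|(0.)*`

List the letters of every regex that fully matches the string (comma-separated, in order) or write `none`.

A → no match
B → no match
C → match
D → no match
E → match
F → match

C, E, F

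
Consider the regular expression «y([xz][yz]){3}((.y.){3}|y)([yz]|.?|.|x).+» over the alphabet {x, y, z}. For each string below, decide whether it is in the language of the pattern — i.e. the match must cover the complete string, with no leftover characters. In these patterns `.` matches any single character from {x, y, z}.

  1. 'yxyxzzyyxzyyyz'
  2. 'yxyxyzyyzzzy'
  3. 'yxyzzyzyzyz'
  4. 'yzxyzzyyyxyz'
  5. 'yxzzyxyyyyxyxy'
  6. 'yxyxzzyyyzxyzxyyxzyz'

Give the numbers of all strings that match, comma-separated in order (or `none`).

1, 2, 5, 6

1 → match
2 → match
3 → no match
4 → no match
5 → match
6 → match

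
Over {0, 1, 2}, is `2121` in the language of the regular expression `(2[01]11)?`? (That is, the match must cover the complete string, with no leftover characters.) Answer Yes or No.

No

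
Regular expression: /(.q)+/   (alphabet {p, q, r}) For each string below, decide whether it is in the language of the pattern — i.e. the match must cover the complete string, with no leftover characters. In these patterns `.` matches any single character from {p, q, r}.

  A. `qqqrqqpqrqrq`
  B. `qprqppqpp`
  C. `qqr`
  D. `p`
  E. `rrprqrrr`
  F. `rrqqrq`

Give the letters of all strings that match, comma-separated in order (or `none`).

none

A → no match
B → no match — must end with `q`
C → no match — must end with `q`
D → no match — must end with `q`
E → no match — must end with `q`
F → no match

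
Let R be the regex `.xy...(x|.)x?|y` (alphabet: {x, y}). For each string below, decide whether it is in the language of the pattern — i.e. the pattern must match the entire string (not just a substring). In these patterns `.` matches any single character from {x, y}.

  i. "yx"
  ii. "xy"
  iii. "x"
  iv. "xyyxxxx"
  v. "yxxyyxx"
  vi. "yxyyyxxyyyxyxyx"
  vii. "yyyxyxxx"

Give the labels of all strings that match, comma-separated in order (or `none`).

none

i. "yx" → no match
ii. "xy" → no match
iii. "x" → no match
iv. "xyyxxxx" → no match
v. "yxxyyxx" → no match
vi → no match
vii. "yyyxyxxx" → no match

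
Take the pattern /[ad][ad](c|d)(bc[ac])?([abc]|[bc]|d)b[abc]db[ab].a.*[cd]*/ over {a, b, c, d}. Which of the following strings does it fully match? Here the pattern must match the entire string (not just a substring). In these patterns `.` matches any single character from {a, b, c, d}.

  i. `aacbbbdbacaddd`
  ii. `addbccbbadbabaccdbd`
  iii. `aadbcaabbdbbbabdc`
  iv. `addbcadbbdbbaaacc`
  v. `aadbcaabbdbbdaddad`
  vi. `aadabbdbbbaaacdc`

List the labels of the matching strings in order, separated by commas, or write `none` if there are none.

i → match
ii → match
iii → match
iv → match
v → match
vi → match

i, ii, iii, iv, v, vi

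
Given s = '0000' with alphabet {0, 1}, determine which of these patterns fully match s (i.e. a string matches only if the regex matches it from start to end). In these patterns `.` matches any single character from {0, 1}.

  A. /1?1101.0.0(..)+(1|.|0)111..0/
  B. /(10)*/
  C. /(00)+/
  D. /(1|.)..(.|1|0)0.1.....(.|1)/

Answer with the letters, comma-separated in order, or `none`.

A → no match
B → no match
C → match
D → no match

C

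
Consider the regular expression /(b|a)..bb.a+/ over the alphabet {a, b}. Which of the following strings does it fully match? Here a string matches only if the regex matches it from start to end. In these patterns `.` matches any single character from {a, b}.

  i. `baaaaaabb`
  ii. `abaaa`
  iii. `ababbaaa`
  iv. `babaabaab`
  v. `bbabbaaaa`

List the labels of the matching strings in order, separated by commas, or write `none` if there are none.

i → no match — must end with `a`
ii → no match
iii → match
iv → no match — must end with `a`
v → match

iii, v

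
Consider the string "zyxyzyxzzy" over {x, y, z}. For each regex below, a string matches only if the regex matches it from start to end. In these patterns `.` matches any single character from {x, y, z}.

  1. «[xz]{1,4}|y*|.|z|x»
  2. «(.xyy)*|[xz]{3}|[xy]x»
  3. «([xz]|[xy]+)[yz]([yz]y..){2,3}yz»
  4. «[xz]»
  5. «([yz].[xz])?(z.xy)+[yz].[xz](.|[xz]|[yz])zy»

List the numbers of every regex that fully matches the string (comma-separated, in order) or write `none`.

5

1 → no match
2 → no match
3 → no match — must end with "yz"
4 → no match
5 → match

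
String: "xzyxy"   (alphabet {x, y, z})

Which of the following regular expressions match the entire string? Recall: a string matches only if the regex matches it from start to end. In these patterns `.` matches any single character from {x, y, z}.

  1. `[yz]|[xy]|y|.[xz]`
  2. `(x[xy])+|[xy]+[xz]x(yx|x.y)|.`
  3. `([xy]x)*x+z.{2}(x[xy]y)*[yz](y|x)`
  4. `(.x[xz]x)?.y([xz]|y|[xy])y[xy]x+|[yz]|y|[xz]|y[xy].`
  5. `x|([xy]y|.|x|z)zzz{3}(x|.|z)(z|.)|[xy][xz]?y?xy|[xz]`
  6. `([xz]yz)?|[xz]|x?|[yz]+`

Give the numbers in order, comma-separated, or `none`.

5

1 → no match
2 → no match
3 → no match
4 → no match
5 → match
6 → no match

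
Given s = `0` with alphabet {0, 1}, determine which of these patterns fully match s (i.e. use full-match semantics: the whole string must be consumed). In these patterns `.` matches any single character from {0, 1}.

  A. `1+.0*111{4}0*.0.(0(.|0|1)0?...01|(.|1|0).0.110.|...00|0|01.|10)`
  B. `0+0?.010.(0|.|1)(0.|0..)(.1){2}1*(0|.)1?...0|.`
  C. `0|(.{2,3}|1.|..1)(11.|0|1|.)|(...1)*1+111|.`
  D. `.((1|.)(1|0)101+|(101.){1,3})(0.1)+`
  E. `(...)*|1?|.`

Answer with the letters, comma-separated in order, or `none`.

B, C, E

A → no match — must start with `1`
B → match
C → match
D → no match — must end with `1`
E → match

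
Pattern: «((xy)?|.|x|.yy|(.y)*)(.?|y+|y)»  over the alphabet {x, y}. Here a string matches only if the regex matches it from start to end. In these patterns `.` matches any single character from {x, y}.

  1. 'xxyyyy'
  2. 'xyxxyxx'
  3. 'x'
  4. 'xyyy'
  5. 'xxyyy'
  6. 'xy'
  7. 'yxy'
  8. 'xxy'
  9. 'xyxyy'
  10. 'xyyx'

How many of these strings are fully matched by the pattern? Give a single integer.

1. 'xxyyyy' → no match
2. 'xyxxyxx' → no match
3. 'x' → match
4. 'xyyy' → match
5. 'xxyyy' → no match
6. 'xy' → match
7. 'yxy' → no match
8. 'xxy' → no match
9. 'xyxyy' → match
10. 'xyyx' → match
Total matched: 5

5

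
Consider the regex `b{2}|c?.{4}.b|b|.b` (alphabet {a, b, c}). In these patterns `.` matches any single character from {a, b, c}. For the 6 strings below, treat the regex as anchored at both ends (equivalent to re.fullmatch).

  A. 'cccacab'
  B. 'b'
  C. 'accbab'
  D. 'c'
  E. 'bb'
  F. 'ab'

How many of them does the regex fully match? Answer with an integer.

A. 'cccacab' → match
B. 'b' → match
C. 'accbab' → match
D. 'c' → no match — must end with 'b'
E. 'bb' → match
F. 'ab' → match
Total matched: 5

5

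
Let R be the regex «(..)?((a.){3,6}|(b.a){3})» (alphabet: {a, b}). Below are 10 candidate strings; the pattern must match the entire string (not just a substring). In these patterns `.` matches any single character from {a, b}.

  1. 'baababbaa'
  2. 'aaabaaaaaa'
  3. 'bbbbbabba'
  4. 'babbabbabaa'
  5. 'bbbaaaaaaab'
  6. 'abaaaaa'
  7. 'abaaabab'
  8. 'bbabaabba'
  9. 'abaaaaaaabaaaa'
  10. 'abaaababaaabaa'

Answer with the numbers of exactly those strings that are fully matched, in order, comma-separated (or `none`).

2, 4, 7, 8, 9, 10

1 → no match
2 → match
3 → no match
4 → match
5 → no match
6 → no match
7 → match
8 → match
9 → match
10 → match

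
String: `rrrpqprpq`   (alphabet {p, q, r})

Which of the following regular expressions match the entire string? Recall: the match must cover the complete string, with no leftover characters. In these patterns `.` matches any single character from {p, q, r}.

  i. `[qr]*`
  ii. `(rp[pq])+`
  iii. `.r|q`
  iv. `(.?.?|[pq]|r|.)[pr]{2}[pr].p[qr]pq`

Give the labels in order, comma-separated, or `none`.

iv

i → no match
ii → no match — must start with `rp`
iii → no match
iv → match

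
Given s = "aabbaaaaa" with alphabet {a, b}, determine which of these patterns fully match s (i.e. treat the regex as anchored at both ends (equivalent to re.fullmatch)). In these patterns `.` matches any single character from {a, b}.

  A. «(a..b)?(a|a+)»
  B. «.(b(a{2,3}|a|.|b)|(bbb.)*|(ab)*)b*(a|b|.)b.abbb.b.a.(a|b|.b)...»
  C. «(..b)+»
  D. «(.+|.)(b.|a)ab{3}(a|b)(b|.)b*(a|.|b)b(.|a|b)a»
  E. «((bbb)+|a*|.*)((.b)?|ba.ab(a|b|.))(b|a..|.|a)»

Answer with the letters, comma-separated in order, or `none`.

A → match
B → no match
C → no match — must end with "b"
D → no match
E → match

A, E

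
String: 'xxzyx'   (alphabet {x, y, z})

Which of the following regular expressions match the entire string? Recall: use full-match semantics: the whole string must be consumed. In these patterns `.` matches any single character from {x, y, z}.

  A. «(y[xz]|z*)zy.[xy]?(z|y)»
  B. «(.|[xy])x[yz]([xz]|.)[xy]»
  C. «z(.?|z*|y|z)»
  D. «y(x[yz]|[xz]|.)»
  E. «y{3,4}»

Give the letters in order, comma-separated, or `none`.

A → no match
B → match
C → no match — must start with 'z'
D → no match — must start with 'y'
E → no match — must start with 'y'

B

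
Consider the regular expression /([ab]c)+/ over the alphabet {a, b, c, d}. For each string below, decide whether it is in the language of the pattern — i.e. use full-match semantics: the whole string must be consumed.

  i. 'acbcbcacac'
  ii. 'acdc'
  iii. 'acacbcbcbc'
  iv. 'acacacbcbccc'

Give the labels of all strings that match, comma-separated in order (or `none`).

i. 'acbcbcacac' → match
ii. 'acdc' → no match
iii. 'acacbcbcbc' → match
iv. 'acacacbcbccc' → no match

i, iii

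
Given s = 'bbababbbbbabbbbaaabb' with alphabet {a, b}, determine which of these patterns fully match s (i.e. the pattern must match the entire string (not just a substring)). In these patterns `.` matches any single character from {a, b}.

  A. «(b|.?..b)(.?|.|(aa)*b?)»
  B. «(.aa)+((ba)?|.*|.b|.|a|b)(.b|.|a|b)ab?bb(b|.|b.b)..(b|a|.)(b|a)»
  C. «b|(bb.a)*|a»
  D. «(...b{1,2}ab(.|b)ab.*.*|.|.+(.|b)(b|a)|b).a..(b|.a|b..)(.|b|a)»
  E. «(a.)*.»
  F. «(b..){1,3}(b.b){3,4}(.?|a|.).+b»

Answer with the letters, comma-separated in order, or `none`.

D, F

A → no match
B → no match
C → no match
D → match
E → no match
F → match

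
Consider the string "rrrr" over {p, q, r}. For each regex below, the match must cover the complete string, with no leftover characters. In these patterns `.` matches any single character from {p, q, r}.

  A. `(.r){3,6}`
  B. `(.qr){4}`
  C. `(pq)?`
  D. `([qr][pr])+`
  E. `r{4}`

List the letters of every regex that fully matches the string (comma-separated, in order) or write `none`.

D, E

A → no match
B → no match — must end with "qr"
C → no match
D → match
E → match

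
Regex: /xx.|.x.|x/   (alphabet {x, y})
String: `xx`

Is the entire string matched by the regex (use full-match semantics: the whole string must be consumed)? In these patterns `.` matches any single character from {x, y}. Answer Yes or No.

No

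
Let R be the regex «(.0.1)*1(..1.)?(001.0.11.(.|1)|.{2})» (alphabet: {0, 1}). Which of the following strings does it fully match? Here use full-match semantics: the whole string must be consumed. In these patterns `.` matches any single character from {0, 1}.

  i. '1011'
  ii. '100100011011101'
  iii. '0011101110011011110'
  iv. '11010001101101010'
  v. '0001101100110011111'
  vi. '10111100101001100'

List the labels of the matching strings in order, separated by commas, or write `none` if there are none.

ii, iii, v

i → no match
ii → match
iii → match
iv → no match
v → match
vi → no match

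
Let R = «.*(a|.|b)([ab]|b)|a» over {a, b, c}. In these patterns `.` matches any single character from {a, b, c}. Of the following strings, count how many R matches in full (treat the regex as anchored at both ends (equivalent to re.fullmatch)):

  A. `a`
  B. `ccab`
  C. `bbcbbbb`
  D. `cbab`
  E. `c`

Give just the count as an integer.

A → match
B → match
C → match
D → match
E → no match
Total matched: 4

4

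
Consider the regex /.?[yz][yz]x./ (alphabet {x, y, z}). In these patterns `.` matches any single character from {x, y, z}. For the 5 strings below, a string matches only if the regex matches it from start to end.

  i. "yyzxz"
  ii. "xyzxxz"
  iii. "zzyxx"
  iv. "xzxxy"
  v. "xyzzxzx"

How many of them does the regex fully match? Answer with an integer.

2

i → match
ii → no match
iii → match
iv → no match
v → no match
Total matched: 2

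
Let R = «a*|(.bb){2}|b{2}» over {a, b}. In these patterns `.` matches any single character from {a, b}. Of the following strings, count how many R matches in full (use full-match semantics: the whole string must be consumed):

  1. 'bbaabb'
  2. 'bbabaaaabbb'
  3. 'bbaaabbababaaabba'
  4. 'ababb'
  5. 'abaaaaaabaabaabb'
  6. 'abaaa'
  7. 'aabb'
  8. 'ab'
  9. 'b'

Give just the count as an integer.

0

1 → no match
2 → no match
3 → no match
4 → no match
5 → no match
6 → no match
7 → no match
8 → no match
9 → no match
Total matched: 0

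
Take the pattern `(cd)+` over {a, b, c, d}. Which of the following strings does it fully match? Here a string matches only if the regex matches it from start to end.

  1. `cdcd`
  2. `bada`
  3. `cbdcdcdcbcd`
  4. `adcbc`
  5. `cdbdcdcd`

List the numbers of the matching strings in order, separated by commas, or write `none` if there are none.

1

1. `cdcd` → match
2. `bada` → no match — must start with `cd`
3. `cbdcdcdcbcd` → no match — must start with `cd`
4. `adcbc` → no match — must start with `cd`
5. `cdbdcdcd` → no match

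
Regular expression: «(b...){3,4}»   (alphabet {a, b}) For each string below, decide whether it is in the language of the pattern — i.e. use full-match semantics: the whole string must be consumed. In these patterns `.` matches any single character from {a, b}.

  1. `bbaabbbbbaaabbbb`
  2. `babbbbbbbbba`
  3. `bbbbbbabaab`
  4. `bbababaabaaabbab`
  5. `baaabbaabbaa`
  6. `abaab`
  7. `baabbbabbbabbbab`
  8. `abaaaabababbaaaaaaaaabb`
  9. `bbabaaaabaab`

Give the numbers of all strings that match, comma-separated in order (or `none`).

1 → match
2 → match
3 → no match
4 → no match
5 → match
6 → no match — must start with `b`
7 → match
8 → no match — must start with `b`
9 → no match

1, 2, 5, 7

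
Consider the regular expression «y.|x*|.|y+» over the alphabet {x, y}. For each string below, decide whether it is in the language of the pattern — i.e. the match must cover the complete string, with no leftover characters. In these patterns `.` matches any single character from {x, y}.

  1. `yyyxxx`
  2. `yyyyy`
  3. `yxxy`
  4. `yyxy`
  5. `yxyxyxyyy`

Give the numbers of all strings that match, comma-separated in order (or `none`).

2

1 → no match
2 → match
3 → no match
4 → no match
5 → no match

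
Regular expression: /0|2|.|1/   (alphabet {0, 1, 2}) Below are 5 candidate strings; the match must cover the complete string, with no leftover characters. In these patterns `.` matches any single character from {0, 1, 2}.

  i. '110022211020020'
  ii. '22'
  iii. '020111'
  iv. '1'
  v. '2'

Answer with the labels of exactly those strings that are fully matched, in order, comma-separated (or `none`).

iv, v

i → no match
ii → no match
iii → no match
iv → match
v → match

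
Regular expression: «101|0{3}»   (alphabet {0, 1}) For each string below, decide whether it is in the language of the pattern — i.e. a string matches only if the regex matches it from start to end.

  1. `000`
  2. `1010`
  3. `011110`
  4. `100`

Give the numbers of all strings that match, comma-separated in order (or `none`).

1 → match
2 → no match
3 → no match
4 → no match

1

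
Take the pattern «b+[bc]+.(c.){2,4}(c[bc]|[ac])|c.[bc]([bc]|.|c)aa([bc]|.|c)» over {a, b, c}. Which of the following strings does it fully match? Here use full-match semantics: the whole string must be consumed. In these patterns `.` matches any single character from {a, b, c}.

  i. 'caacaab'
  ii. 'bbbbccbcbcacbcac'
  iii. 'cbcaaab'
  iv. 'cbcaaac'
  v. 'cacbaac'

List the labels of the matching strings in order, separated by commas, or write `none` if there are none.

i → no match
ii → match
iii → match
iv → match
v → match

ii, iii, iv, v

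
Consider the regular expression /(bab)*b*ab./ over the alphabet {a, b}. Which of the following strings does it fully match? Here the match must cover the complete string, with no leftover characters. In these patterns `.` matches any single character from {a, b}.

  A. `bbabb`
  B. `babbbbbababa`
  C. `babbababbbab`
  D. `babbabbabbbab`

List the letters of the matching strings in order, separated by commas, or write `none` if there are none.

A → match
B → no match
C → no match
D → no match

A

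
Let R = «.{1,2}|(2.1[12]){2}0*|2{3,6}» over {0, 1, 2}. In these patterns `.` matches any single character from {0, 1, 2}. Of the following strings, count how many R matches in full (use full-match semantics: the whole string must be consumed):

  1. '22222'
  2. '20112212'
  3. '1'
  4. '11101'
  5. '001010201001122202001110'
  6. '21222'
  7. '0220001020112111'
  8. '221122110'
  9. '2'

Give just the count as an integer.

1 → match
2 → match
3 → match
4 → no match
5 → no match
6 → no match
7 → no match
8 → match
9 → match
Total matched: 5

5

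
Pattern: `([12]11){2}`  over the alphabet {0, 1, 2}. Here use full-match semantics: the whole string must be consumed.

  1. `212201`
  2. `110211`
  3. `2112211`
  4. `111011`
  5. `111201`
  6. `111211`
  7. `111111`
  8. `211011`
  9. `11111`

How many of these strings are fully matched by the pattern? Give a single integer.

1 → no match — must end with `11`
2 → no match
3 → no match
4 → no match
5 → no match — must end with `11`
6 → match
7 → match
8 → no match
9 → no match
Total matched: 2

2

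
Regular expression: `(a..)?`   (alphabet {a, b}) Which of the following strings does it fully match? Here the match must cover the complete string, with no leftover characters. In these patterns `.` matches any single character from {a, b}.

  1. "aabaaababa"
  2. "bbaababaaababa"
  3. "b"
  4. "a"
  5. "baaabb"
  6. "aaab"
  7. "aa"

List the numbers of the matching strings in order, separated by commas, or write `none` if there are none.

1 → no match
2 → no match
3 → no match
4 → no match
5 → no match
6 → no match
7 → no match

none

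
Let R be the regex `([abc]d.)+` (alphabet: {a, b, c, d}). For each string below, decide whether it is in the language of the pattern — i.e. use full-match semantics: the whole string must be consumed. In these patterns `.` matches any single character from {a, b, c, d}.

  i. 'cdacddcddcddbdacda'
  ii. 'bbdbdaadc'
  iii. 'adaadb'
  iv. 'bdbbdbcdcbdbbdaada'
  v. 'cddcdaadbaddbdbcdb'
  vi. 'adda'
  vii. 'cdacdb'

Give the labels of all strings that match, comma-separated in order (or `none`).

i → match
ii. 'bbdbdaadc' → no match
iii. 'adaadb' → match
iv → match
v → match
vi. 'adda' → no match
vii. 'cdacdb' → match

i, iii, iv, v, vii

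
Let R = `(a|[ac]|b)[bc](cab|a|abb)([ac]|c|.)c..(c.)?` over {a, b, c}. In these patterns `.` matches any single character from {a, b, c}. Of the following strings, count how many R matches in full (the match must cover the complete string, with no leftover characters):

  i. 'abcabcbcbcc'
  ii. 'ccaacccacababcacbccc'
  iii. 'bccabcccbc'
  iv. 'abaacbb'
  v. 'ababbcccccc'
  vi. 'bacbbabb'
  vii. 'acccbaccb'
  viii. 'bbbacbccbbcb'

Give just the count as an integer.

2

i → no match
ii → no match
iii → no match
iv → match
v → match
vi → no match
vii → no match
viii → no match
Total matched: 2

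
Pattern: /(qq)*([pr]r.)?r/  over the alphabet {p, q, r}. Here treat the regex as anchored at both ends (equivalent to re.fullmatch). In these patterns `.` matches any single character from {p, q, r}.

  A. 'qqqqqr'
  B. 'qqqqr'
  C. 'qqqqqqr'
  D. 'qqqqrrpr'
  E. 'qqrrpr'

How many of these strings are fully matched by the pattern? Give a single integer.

4

A → no match
B → match
C → match
D → match
E → match
Total matched: 4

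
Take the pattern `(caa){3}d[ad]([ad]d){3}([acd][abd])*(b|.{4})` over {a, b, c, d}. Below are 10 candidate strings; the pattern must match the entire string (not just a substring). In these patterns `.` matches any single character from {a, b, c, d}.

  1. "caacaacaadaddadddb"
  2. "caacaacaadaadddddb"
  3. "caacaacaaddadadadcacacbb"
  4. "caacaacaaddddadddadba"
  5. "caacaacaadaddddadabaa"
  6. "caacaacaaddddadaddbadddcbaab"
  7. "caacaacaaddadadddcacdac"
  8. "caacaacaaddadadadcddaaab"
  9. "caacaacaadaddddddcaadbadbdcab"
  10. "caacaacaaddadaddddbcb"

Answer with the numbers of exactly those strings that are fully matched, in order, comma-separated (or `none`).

1 → match
2 → match
3 → match
4 → match
5 → match
6 → match
7 → match
8 → match
9 → no match
10 → match

1, 2, 3, 4, 5, 6, 7, 8, 10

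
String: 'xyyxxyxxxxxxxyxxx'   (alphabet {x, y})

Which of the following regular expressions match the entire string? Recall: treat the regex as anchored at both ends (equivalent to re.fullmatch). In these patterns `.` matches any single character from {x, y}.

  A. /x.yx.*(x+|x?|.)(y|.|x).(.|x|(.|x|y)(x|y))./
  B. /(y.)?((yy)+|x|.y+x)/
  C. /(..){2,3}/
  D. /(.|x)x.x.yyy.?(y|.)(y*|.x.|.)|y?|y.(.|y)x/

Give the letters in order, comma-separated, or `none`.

A

A → match
B → no match
C → no match
D → no match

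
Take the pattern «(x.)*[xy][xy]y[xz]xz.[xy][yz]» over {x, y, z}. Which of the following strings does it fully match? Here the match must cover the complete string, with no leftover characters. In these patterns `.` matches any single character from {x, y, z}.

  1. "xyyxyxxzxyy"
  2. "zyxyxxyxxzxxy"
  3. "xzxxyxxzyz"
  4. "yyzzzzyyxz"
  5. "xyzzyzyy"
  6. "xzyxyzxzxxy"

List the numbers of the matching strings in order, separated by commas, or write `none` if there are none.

1. "xyyxyxxzxyy" → match
2 → no match
3. "xzxxyxxzyz" → no match
4. "yyzzzzyyxz" → no match
5. "xyzzyzyy" → no match
6. "xzyxyzxzxxy" → match

1, 6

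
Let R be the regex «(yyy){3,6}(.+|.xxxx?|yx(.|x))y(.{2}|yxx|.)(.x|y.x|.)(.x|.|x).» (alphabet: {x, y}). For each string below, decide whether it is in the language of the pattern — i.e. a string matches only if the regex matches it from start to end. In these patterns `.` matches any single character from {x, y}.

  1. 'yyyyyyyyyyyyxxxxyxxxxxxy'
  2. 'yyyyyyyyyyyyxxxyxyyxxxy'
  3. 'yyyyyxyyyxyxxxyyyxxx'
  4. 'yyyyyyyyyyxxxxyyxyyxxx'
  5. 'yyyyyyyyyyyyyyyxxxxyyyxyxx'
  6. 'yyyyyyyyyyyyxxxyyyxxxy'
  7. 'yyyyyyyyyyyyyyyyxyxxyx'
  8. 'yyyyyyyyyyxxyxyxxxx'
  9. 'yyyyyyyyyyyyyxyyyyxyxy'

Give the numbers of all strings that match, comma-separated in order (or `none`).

1, 2, 4, 5, 6, 7, 8, 9

1 → match
2 → match
3 → no match
4 → match
5 → match
6 → match
7 → match
8 → match
9 → match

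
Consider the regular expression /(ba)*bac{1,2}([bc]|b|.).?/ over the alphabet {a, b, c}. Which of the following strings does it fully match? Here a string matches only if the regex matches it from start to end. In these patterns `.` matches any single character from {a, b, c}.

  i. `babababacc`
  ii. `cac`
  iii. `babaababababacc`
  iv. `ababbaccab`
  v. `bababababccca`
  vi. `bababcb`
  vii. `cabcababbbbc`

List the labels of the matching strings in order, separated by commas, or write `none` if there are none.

i

i. `babababacc` → match
ii. `cac` → no match
iii → no match
iv. `ababbaccab` → no match
v → no match
vi. `bababcb` → no match
vii. `cabcababbbbc` → no match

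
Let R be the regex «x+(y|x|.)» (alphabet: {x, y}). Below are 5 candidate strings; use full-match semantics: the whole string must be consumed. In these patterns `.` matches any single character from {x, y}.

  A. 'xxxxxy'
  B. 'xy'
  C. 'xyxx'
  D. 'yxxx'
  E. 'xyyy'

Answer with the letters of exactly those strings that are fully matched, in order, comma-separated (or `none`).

A → match
B → match
C → no match
D → no match — must start with 'x'
E → no match

A, B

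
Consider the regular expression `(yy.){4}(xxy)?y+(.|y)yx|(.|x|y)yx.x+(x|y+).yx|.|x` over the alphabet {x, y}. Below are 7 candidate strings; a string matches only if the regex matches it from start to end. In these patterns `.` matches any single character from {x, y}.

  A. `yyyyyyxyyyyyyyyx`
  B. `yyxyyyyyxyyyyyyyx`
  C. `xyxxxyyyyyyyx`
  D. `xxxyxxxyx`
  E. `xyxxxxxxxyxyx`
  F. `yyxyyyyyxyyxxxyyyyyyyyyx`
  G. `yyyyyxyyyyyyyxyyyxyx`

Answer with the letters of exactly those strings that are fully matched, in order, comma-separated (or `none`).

A → no match
B → match
C → match
D → no match
E → match
F → match
G → no match

B, C, E, F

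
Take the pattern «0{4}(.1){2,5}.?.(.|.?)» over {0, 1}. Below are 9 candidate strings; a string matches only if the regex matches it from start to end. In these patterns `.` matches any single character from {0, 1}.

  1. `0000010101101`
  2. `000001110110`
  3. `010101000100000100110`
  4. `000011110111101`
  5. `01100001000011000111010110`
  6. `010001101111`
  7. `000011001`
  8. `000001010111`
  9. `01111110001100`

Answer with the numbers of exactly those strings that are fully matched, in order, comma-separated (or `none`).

1 → match
2 → match
3 → no match
4 → match
5 → no match
6 → no match
7 → no match
8 → match
9 → no match

1, 2, 4, 8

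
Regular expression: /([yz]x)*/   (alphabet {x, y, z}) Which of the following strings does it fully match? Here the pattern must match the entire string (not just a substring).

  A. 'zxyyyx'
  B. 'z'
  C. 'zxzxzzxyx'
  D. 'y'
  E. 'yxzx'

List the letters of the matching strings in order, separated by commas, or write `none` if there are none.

E

A → no match
B → no match
C → no match
D → no match
E → match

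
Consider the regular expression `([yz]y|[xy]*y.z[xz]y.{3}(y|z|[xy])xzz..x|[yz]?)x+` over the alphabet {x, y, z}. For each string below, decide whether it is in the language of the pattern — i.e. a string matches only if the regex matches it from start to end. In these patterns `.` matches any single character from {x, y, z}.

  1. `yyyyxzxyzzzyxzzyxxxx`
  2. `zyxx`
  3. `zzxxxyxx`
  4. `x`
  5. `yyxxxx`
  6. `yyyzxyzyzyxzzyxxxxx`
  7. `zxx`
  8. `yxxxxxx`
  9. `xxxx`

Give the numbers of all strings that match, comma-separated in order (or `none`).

1, 2, 4, 5, 6, 7, 8, 9

1 → match
2 → match
3 → no match
4 → match
5 → match
6 → match
7 → match
8 → match
9 → match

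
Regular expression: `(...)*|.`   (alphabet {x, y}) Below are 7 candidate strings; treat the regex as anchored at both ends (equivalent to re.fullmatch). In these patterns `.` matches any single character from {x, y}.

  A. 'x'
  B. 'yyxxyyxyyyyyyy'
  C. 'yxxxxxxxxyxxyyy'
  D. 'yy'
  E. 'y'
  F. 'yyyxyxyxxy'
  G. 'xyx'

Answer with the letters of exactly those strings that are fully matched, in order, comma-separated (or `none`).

A, C, E, G

A. 'x' → match
B → no match
C → match
D. 'yy' → no match
E. 'y' → match
F. 'yyyxyxyxxy' → no match
G. 'xyx' → match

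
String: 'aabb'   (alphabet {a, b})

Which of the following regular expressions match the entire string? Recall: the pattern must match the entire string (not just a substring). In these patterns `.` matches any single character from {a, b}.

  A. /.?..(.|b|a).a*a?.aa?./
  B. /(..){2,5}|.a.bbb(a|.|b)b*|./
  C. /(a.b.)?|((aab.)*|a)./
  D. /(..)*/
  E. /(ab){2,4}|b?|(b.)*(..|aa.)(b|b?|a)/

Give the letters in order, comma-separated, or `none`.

B, C, D, E

A → no match
B → match
C → match
D → match
E → match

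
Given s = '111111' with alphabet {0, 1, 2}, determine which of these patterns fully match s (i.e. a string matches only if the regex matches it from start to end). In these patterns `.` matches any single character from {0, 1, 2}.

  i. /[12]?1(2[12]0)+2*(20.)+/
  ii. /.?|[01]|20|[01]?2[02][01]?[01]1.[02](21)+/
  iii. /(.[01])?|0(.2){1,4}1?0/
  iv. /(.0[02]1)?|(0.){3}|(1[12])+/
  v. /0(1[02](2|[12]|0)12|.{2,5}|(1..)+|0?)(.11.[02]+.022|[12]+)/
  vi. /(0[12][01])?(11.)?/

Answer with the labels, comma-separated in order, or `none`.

iv

i → no match
ii → no match
iii → no match
iv → match
v → no match — must start with '0'
vi → no match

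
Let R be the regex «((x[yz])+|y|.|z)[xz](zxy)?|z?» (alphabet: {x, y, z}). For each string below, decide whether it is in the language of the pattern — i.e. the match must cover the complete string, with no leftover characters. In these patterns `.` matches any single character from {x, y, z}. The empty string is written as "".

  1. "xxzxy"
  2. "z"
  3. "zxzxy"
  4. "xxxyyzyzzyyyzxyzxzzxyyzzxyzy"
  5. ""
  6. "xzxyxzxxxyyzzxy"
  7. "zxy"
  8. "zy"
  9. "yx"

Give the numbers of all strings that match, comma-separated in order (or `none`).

1, 2, 3, 5, 9

1 → match
2 → match
3 → match
4 → no match
5 → match
6 → no match
7 → no match
8 → no match
9 → match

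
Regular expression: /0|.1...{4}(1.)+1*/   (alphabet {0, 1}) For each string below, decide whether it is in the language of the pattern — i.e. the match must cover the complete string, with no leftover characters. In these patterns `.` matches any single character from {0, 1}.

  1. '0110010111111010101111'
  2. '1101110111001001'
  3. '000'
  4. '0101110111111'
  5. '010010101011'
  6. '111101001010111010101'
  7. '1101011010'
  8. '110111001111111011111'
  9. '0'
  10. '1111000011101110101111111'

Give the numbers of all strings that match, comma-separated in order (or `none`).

1, 4, 5, 6, 7, 8, 9, 10

1 → match
2 → no match
3 → no match
4 → match
5 → match
6 → match
7 → match
8 → match
9 → match
10 → match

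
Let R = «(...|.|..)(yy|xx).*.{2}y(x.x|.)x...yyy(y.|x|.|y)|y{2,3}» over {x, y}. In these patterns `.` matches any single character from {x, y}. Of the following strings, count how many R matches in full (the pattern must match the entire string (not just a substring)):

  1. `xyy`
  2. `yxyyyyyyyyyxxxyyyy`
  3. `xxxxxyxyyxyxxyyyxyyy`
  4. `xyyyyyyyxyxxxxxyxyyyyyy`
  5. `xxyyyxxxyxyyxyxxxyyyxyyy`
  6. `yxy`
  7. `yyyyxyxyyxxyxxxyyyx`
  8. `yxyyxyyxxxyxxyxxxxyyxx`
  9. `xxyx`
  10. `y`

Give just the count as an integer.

1 → no match
2 → no match
3 → no match
4 → no match
5 → no match
6 → no match
7 → no match
8 → no match
9 → no match
10 → no match
Total matched: 0

0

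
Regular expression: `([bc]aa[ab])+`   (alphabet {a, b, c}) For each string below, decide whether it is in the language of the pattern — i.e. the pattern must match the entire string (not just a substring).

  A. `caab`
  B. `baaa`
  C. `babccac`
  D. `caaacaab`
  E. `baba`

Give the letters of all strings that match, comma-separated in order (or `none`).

A, B, D

A. `caab` → match
B. `baaa` → match
C. `babccac` → no match
D. `caaacaab` → match
E. `baba` → no match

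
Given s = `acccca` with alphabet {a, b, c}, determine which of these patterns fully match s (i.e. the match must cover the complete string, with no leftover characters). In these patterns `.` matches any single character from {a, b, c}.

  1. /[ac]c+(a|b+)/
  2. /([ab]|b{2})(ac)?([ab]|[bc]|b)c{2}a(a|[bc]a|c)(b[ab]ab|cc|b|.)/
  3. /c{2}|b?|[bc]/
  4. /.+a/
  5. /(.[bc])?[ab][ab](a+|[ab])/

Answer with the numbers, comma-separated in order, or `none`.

1, 4

1 → match
2 → no match
3 → no match
4 → match
5 → no match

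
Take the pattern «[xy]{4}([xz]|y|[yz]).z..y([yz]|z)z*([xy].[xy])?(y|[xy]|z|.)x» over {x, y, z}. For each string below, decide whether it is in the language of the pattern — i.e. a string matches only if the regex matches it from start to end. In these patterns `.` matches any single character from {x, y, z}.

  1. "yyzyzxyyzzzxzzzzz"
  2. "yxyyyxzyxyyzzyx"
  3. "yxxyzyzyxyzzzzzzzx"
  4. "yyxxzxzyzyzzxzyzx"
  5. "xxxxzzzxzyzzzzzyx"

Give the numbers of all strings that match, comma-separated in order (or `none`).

1 → no match — must end with "x"
2 → match
3 → match
4 → match
5 → match

2, 3, 4, 5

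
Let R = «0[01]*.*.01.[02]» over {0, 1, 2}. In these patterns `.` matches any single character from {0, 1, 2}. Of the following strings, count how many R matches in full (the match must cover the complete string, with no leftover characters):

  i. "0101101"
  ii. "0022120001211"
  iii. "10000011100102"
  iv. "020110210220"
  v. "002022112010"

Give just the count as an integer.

i → no match
ii → no match
iii → no match — must start with "0"
iv → no match
v → no match
Total matched: 0

0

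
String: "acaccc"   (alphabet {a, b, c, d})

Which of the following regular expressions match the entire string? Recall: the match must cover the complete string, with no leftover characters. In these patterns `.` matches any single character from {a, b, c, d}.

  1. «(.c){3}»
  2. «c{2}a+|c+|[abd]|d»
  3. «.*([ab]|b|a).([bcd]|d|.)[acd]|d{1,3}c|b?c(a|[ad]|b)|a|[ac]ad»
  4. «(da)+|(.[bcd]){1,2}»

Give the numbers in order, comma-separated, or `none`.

1, 3

1 → match
2 → no match
3 → match
4 → no match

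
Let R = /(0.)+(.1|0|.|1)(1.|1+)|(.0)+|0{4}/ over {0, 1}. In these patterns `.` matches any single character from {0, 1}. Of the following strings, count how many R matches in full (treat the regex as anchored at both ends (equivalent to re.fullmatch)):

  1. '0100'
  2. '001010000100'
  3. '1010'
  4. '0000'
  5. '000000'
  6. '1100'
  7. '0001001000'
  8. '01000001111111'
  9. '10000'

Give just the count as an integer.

4

1. '0100' → no match
2. '001010000100' → no match
3. '1010' → match
4. '0000' → match
5. '000000' → match
6. '1100' → no match
7. '0001001000' → no match
8 → match
9. '10000' → no match
Total matched: 4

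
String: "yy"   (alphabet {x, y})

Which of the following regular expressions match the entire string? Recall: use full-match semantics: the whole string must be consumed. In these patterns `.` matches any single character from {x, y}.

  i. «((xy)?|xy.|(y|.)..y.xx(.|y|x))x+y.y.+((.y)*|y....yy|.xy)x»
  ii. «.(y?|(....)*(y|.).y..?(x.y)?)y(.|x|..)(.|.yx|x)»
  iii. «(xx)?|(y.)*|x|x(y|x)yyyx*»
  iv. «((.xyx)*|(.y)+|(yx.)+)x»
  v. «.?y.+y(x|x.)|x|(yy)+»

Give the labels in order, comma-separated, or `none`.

i → no match — must end with "x"
ii → no match
iii → match
iv → no match — must end with "x"
v → match

iii, v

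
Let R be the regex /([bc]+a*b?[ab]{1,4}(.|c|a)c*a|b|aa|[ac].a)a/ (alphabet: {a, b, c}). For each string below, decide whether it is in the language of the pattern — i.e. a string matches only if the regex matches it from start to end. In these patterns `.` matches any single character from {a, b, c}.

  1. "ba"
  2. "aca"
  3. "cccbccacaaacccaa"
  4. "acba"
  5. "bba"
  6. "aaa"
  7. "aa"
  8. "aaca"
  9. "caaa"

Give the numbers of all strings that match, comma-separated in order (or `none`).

1, 6, 9

1 → match
2 → no match
3 → no match
4 → no match
5 → no match
6 → match
7 → no match
8 → no match
9 → match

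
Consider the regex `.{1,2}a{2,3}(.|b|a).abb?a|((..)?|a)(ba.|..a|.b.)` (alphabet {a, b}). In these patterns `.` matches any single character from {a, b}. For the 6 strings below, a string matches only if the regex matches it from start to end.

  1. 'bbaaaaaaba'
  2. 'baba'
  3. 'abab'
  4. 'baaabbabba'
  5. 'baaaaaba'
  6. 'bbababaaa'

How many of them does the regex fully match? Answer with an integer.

4

1 → match
2 → no match
3 → match
4 → match
5 → match
6 → no match
Total matched: 4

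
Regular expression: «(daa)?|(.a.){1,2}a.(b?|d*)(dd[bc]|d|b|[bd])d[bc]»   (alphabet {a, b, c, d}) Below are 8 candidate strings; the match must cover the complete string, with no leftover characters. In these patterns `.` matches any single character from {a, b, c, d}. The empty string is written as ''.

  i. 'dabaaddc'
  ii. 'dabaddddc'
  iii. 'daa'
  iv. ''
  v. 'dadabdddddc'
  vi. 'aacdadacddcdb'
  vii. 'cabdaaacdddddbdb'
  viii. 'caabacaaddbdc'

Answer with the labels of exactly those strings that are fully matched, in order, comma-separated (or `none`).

i, ii, iii, iv, v, vi, vii, viii

i. 'dabaaddc' → match
ii. 'dabaddddc' → match
iii. 'daa' → match
iv. '' → match
v. 'dadabdddddc' → match
vi → match
vii → match
viii → match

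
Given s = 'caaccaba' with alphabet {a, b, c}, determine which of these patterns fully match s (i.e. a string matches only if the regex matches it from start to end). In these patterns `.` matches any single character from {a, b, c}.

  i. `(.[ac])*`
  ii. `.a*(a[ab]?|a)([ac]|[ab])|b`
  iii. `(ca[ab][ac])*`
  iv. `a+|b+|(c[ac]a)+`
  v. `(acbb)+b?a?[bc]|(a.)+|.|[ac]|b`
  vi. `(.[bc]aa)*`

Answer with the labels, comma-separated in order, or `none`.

i → match
ii → no match
iii → match
iv → no match
v → no match
vi → no match

i, iii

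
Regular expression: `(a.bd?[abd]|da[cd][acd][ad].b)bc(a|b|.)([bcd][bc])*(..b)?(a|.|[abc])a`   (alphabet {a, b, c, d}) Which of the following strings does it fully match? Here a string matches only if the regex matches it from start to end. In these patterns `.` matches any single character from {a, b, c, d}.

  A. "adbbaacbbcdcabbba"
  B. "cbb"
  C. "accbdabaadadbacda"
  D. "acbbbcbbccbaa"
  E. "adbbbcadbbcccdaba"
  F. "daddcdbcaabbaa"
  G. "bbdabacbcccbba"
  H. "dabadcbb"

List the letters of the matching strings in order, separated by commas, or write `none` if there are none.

D

A → no match
B → no match — must end with "a"
C → no match
D → match
E → no match
F → no match
G → no match
H → no match — must end with "a"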